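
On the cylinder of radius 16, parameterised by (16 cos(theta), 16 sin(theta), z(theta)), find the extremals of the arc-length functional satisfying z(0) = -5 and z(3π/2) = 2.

Parameterise the cylinder of radius R = 16 as
    r(θ) = (16 cos θ, 16 sin θ, z(θ)).
The arc-length element is
    ds = sqrt(256 + (dz/dθ)^2) dθ,
so the Lagrangian is L = sqrt(256 + z'^2).
L depends on z' only, not on z or θ, so ∂L/∂z = 0 and
    ∂L/∂z' = z' / sqrt(256 + z'^2).
The Euler-Lagrange equation gives
    d/dθ( z' / sqrt(256 + z'^2) ) = 0,
so z' is constant. Integrating once:
    z(θ) = a θ + b,
a helix on the cylinder (a straight line when the cylinder is unrolled). The constants a, b are determined by the endpoint conditions.
With endpoint conditions z(0) = -5 and z(3π/2) = 2: from z(0) = b we get b = -5, and a·3π/2 + -5 = 2 gives a = 14/(3π), so
    z(θ) = (14/(3π)) θ − 5.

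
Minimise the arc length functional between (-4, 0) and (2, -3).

Arc-length functional: J[y] = ∫ sqrt(1 + (y')^2) dx.
Lagrangian L = sqrt(1 + (y')^2) has no explicit y dependence, so ∂L/∂y = 0 and the Euler-Lagrange equation gives
    d/dx( y' / sqrt(1 + (y')^2) ) = 0  ⇒  y' / sqrt(1 + (y')^2) = const.
Hence y' is constant, so y(x) is affine.
Fitting the endpoints (-4, 0) and (2, -3):
    slope m = ((-3) − 0) / (2 − (-4)) = -1/2,
    intercept c = 0 − m·(-4) = -2.
Extremal: y(x) = (-1/2) x - 2.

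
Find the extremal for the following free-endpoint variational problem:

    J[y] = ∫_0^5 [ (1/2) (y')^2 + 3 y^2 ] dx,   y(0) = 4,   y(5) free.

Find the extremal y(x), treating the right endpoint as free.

The Lagrangian L = (1/2) (y')^2 + 3 y^2 gives
    ∂L/∂y = 6 y,   ∂L/∂y' = y'.
Euler-Lagrange: y'' − 6 y = 0.
With k = sqrt(6), the general solution is
    y(x) = A cosh(sqrt(6) x) + B sinh(sqrt(6) x).
Fixed left endpoint y(0) = 4 ⇒ A = 4.
The right endpoint x = 5 is free, so the natural (transversality) condition is ∂L/∂y' |_{x=5} = 0, i.e. y'(5) = 0.
Compute y'(x) = A k sinh(k x) + B k cosh(k x), so
    y'(5) = A k sinh(k·5) + B k cosh(k·5) = 0
    ⇒ B = −A tanh(k·5) = − 4 tanh(sqrt(6)·5).
Therefore the extremal is
    y(x) = 4 cosh(sqrt(6) x) − 4 tanh(sqrt(6)·5) sinh(sqrt(6) x).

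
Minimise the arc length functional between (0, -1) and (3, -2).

Arc-length functional: J[y] = ∫ sqrt(1 + (y')^2) dx.
Lagrangian L = sqrt(1 + (y')^2) has no explicit y dependence, so ∂L/∂y = 0 and the Euler-Lagrange equation gives
    d/dx( y' / sqrt(1 + (y')^2) ) = 0  ⇒  y' / sqrt(1 + (y')^2) = const.
Hence y' is constant, so y(x) is affine.
Fitting the endpoints (0, -1) and (3, -2):
    slope m = ((-2) − (-1)) / (3 − 0) = -1/3,
    intercept c = (-1) − m·0 = -1.
Extremal: y(x) = (-1/3) x - 1.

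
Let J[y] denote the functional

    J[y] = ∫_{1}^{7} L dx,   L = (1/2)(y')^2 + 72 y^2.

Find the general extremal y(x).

The Lagrangian is L = (1/2)(y')^2 + 72 y^2.
∂L/∂y = 144y.
∂L/∂y' = y'.
The Euler-Lagrange equation d/dx(∂L/∂y') − ∂L/∂y = 0 becomes:
    y'' - 144 y = 0
General solution: y(x) = A e^(12x) + B e^(-12x), where A and B are arbitrary constants fixed by the endpoint conditions.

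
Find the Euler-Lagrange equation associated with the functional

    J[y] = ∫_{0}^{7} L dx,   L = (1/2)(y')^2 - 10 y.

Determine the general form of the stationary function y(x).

The Lagrangian is L = (1/2)(y')^2 - 10 y.
∂L/∂y = -10.
∂L/∂y' = y'.
The Euler-Lagrange equation d/dx(∂L/∂y') − ∂L/∂y = 0 becomes:
    y'' + 10 = 0
General solution: y(x) = -5 x^2 + A x + B, where A and B are arbitrary constants fixed by the endpoint conditions.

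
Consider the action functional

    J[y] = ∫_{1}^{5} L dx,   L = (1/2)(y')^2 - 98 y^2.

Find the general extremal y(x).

The Lagrangian is L = (1/2)(y')^2 - 98 y^2.
∂L/∂y = -196y.
∂L/∂y' = y'.
The Euler-Lagrange equation d/dx(∂L/∂y') − ∂L/∂y = 0 becomes:
    y'' + 196 y = 0
General solution: y(x) = A sin(14x) + B cos(14x), where A and B are arbitrary constants fixed by the endpoint conditions.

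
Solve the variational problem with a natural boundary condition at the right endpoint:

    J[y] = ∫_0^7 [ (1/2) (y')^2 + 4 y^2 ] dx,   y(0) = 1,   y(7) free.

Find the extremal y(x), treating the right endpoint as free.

The Lagrangian L = (1/2) (y')^2 + 4 y^2 gives
    ∂L/∂y = 8 y,   ∂L/∂y' = y'.
Euler-Lagrange: y'' − 8 y = 0.
With k = sqrt(8), the general solution is
    y(x) = A cosh(sqrt(8) x) + B sinh(sqrt(8) x).
Fixed left endpoint y(0) = 1 ⇒ A = 1.
The right endpoint x = 7 is free, so the natural (transversality) condition is ∂L/∂y' |_{x=7} = 0, i.e. y'(7) = 0.
Compute y'(x) = A k sinh(k x) + B k cosh(k x), so
    y'(7) = A k sinh(k·7) + B k cosh(k·7) = 0
    ⇒ B = −A tanh(k·7) = − tanh(sqrt(8)·7).
Therefore the extremal is
    y(x) = cosh(sqrt(8) x) − tanh(sqrt(8)·7) sinh(sqrt(8) x).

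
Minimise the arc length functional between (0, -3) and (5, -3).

Arc-length functional: J[y] = ∫ sqrt(1 + (y')^2) dx.
Lagrangian L = sqrt(1 + (y')^2) has no explicit y dependence, so ∂L/∂y = 0 and the Euler-Lagrange equation gives
    d/dx( y' / sqrt(1 + (y')^2) ) = 0  ⇒  y' / sqrt(1 + (y')^2) = const.
Hence y' is constant, so y(x) is affine.
Fitting the endpoints (0, -3) and (5, -3):
    slope m = ((-3) − (-3)) / (5 − 0) = 0,
    intercept c = (-3) − m·0 = -3.
Extremal: y(x) = -3.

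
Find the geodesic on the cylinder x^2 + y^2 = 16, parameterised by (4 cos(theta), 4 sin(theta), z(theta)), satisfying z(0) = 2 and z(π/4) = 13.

Parameterise the cylinder of radius R = 4 as
    r(θ) = (4 cos θ, 4 sin θ, z(θ)).
The arc-length element is
    ds = sqrt(16 + (dz/dθ)^2) dθ,
so the Lagrangian is L = sqrt(16 + z'^2).
L depends on z' only, not on z or θ, so ∂L/∂z = 0 and
    ∂L/∂z' = z' / sqrt(16 + z'^2).
The Euler-Lagrange equation gives
    d/dθ( z' / sqrt(16 + z'^2) ) = 0,
so z' is constant. Integrating once:
    z(θ) = a θ + b,
a helix on the cylinder (a straight line when the cylinder is unrolled). The constants a, b are determined by the endpoint conditions.
With endpoint conditions z(0) = 2 and z(π/4) = 13: from z(0) = b we get b = 2, and a·π/4 + 2 = 13 gives a = 44/π, so
    z(θ) = (44/π) θ + 2.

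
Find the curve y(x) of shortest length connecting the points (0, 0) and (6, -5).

Arc-length functional: J[y] = ∫ sqrt(1 + (y')^2) dx.
Lagrangian L = sqrt(1 + (y')^2) has no explicit y dependence, so ∂L/∂y = 0 and the Euler-Lagrange equation gives
    d/dx( y' / sqrt(1 + (y')^2) ) = 0  ⇒  y' / sqrt(1 + (y')^2) = const.
Hence y' is constant, so y(x) is affine.
Fitting the endpoints (0, 0) and (6, -5):
    slope m = ((-5) − 0) / (6 − 0) = -5/6,
    intercept c = 0 − m·0 = 0.
Extremal: y(x) = (-5/6) x.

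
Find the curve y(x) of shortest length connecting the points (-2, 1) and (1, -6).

Arc-length functional: J[y] = ∫ sqrt(1 + (y')^2) dx.
Lagrangian L = sqrt(1 + (y')^2) has no explicit y dependence, so ∂L/∂y = 0 and the Euler-Lagrange equation gives
    d/dx( y' / sqrt(1 + (y')^2) ) = 0  ⇒  y' / sqrt(1 + (y')^2) = const.
Hence y' is constant, so y(x) is affine.
Fitting the endpoints (-2, 1) and (1, -6):
    slope m = ((-6) − 1) / (1 − (-2)) = -7/3,
    intercept c = 1 − m·(-2) = -11/3.
Extremal: y(x) = (-7/3) x - 11/3.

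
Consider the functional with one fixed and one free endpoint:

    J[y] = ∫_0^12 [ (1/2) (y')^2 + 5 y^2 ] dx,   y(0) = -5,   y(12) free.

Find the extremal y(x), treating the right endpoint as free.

The Lagrangian L = (1/2) (y')^2 + 5 y^2 gives
    ∂L/∂y = 10 y,   ∂L/∂y' = y'.
Euler-Lagrange: y'' − 10 y = 0.
With k = sqrt(10), the general solution is
    y(x) = A cosh(sqrt(10) x) + B sinh(sqrt(10) x).
Fixed left endpoint y(0) = -5 ⇒ A = -5.
The right endpoint x = 12 is free, so the natural (transversality) condition is ∂L/∂y' |_{x=12} = 0, i.e. y'(12) = 0.
Compute y'(x) = A k sinh(k x) + B k cosh(k x), so
    y'(12) = A k sinh(k·12) + B k cosh(k·12) = 0
    ⇒ B = −A tanh(k·12) = 5 tanh(sqrt(10)·12).
Therefore the extremal is
    y(x) = −5 cosh(sqrt(10) x) + 5 tanh(sqrt(10)·12) sinh(sqrt(10) x).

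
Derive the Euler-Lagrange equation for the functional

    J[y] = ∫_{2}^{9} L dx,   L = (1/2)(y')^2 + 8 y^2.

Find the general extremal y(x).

The Lagrangian is L = (1/2)(y')^2 + 8 y^2.
∂L/∂y = 16y.
∂L/∂y' = y'.
The Euler-Lagrange equation d/dx(∂L/∂y') − ∂L/∂y = 0 becomes:
    y'' - 16 y = 0
General solution: y(x) = A e^(4x) + B e^(-4x), where A and B are arbitrary constants fixed by the endpoint conditions.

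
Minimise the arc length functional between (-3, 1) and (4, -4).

Arc-length functional: J[y] = ∫ sqrt(1 + (y')^2) dx.
Lagrangian L = sqrt(1 + (y')^2) has no explicit y dependence, so ∂L/∂y = 0 and the Euler-Lagrange equation gives
    d/dx( y' / sqrt(1 + (y')^2) ) = 0  ⇒  y' / sqrt(1 + (y')^2) = const.
Hence y' is constant, so y(x) is affine.
Fitting the endpoints (-3, 1) and (4, -4):
    slope m = ((-4) − 1) / (4 − (-3)) = -5/7,
    intercept c = 1 − m·(-3) = -8/7.
Extremal: y(x) = (-5/7) x - 8/7.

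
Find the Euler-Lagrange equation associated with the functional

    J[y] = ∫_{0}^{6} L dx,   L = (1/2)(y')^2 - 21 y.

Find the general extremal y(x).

The Lagrangian is L = (1/2)(y')^2 - 21 y.
∂L/∂y = -21.
∂L/∂y' = y'.
The Euler-Lagrange equation d/dx(∂L/∂y') − ∂L/∂y = 0 becomes:
    y'' + 21 = 0
General solution: y(x) = -(21/2) x^2 + A x + B, where A and B are arbitrary constants fixed by the endpoint conditions.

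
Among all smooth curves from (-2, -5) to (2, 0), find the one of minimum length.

Arc-length functional: J[y] = ∫ sqrt(1 + (y')^2) dx.
Lagrangian L = sqrt(1 + (y')^2) has no explicit y dependence, so ∂L/∂y = 0 and the Euler-Lagrange equation gives
    d/dx( y' / sqrt(1 + (y')^2) ) = 0  ⇒  y' / sqrt(1 + (y')^2) = const.
Hence y' is constant, so y(x) is affine.
Fitting the endpoints (-2, -5) and (2, 0):
    slope m = (0 − (-5)) / (2 − (-2)) = 5/4,
    intercept c = (-5) − m·(-2) = -5/2.
Extremal: y(x) = (5/4) x - 5/2.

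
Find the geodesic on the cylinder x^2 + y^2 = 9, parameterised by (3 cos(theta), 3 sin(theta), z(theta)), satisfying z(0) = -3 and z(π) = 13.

Parameterise the cylinder of radius R = 3 as
    r(θ) = (3 cos θ, 3 sin θ, z(θ)).
The arc-length element is
    ds = sqrt(9 + (dz/dθ)^2) dθ,
so the Lagrangian is L = sqrt(9 + z'^2).
L depends on z' only, not on z or θ, so ∂L/∂z = 0 and
    ∂L/∂z' = z' / sqrt(9 + z'^2).
The Euler-Lagrange equation gives
    d/dθ( z' / sqrt(9 + z'^2) ) = 0,
so z' is constant. Integrating once:
    z(θ) = a θ + b,
a helix on the cylinder (a straight line when the cylinder is unrolled). The constants a, b are determined by the endpoint conditions.
With endpoint conditions z(0) = -3 and z(π) = 13: from z(0) = b we get b = -3, and a·π + -3 = 13 gives a = 16/π, so
    z(θ) = (16/π) θ − 3.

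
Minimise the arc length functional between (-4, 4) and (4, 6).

Arc-length functional: J[y] = ∫ sqrt(1 + (y')^2) dx.
Lagrangian L = sqrt(1 + (y')^2) has no explicit y dependence, so ∂L/∂y = 0 and the Euler-Lagrange equation gives
    d/dx( y' / sqrt(1 + (y')^2) ) = 0  ⇒  y' / sqrt(1 + (y')^2) = const.
Hence y' is constant, so y(x) is affine.
Fitting the endpoints (-4, 4) and (4, 6):
    slope m = (6 − 4) / (4 − (-4)) = 1/4,
    intercept c = 4 − m·(-4) = 5.
Extremal: y(x) = (1/4) x + 5.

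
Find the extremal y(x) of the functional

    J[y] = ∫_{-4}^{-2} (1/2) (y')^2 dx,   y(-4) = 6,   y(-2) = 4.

The Lagrangian is L = (1/2) (y')^2.
Compute ∂L/∂y = 0, ∂L/∂y' = y'.
The Euler-Lagrange equation d/dx(∂L/∂y') − ∂L/∂y = 0 reduces to
    y'' = 0.
Its general solution is
    y(x) = A x + B,
with A, B fixed by the endpoint conditions.
Applying the endpoint conditions y(-4) = 6 and y(-2) = 4: solve A·-4 + B = 6 and A·-2 + B = 4. Subtracting gives A(-2 − -4) = 4 − 6, so A = -1, and B = 6 − A·-4 = 2. Therefore
    y(x) = -x + 2.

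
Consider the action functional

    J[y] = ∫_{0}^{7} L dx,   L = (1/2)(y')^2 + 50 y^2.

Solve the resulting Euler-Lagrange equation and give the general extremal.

The Lagrangian is L = (1/2)(y')^2 + 50 y^2.
∂L/∂y = 100y.
∂L/∂y' = y'.
The Euler-Lagrange equation d/dx(∂L/∂y') − ∂L/∂y = 0 becomes:
    y'' - 100 y = 0
General solution: y(x) = A e^(10x) + B e^(-10x), where A and B are arbitrary constants fixed by the endpoint conditions.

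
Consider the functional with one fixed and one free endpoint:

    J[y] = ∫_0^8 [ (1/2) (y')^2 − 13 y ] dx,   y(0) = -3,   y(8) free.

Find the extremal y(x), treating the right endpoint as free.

The Lagrangian L = (1/2) (y')^2 − 13 y gives
    ∂L/∂y = −13,   ∂L/∂y' = y'.
Euler-Lagrange: d/dx(y') − (−13) = 0, i.e. y'' + 13 = 0, so
    y(x) = −(13/2) x^2 + C1 x + C2.
Fixed left endpoint y(0) = -3 ⇒ C2 = -3.
The right endpoint x = 8 is free, so the natural (transversality) condition is ∂L/∂y' |_{x=8} = 0, i.e. y'(8) = 0.
Compute y'(x) = −13 x + C1, so y'(8) = −104 + C1 = 0 ⇒ C1 = 104.
Therefore the extremal is
    y(x) = −(13/2) x^2 + 104 x − 3.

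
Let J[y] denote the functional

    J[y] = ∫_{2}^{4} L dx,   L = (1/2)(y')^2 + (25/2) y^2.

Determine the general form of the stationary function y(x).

The Lagrangian is L = (1/2)(y')^2 + (25/2) y^2.
∂L/∂y = 25y.
∂L/∂y' = y'.
The Euler-Lagrange equation d/dx(∂L/∂y') − ∂L/∂y = 0 becomes:
    y'' - 25 y = 0
General solution: y(x) = A e^(5x) + B e^(-5x), where A and B are arbitrary constants fixed by the endpoint conditions.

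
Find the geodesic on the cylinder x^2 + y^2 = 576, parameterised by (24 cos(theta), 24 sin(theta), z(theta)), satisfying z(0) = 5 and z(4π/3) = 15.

Parameterise the cylinder of radius R = 24 as
    r(θ) = (24 cos θ, 24 sin θ, z(θ)).
The arc-length element is
    ds = sqrt(576 + (dz/dθ)^2) dθ,
so the Lagrangian is L = sqrt(576 + z'^2).
L depends on z' only, not on z or θ, so ∂L/∂z = 0 and
    ∂L/∂z' = z' / sqrt(576 + z'^2).
The Euler-Lagrange equation gives
    d/dθ( z' / sqrt(576 + z'^2) ) = 0,
so z' is constant. Integrating once:
    z(θ) = a θ + b,
a helix on the cylinder (a straight line when the cylinder is unrolled). The constants a, b are determined by the endpoint conditions.
With endpoint conditions z(0) = 5 and z(4π/3) = 15: from z(0) = b we get b = 5, and a·4π/3 + 5 = 15 gives a = 15/(2π), so
    z(θ) = (15/(2π)) θ + 5.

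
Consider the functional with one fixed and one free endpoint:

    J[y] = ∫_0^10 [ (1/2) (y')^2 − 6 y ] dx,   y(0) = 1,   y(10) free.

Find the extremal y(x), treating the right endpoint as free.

The Lagrangian L = (1/2) (y')^2 − 6 y gives
    ∂L/∂y = −6,   ∂L/∂y' = y'.
Euler-Lagrange: d/dx(y') − (−6) = 0, i.e. y'' + 6 = 0, so
    y(x) = −(6/2) x^2 + C1 x + C2.
Fixed left endpoint y(0) = 1 ⇒ C2 = 1.
The right endpoint x = 10 is free, so the natural (transversality) condition is ∂L/∂y' |_{x=10} = 0, i.e. y'(10) = 0.
Compute y'(x) = −6 x + C1, so y'(10) = −60 + C1 = 0 ⇒ C1 = 60.
Therefore the extremal is
    y(x) = −3 x^2 + 60 x + 1.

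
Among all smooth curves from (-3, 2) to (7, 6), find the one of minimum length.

Arc-length functional: J[y] = ∫ sqrt(1 + (y')^2) dx.
Lagrangian L = sqrt(1 + (y')^2) has no explicit y dependence, so ∂L/∂y = 0 and the Euler-Lagrange equation gives
    d/dx( y' / sqrt(1 + (y')^2) ) = 0  ⇒  y' / sqrt(1 + (y')^2) = const.
Hence y' is constant, so y(x) is affine.
Fitting the endpoints (-3, 2) and (7, 6):
    slope m = (6 − 2) / (7 − (-3)) = 2/5,
    intercept c = 2 − m·(-3) = 16/5.
Extremal: y(x) = (2/5) x + 16/5.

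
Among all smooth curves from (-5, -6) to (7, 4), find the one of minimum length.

Arc-length functional: J[y] = ∫ sqrt(1 + (y')^2) dx.
Lagrangian L = sqrt(1 + (y')^2) has no explicit y dependence, so ∂L/∂y = 0 and the Euler-Lagrange equation gives
    d/dx( y' / sqrt(1 + (y')^2) ) = 0  ⇒  y' / sqrt(1 + (y')^2) = const.
Hence y' is constant, so y(x) is affine.
Fitting the endpoints (-5, -6) and (7, 4):
    slope m = (4 − (-6)) / (7 − (-5)) = 5/6,
    intercept c = (-6) − m·(-5) = -11/6.
Extremal: y(x) = (5/6) x - 11/6.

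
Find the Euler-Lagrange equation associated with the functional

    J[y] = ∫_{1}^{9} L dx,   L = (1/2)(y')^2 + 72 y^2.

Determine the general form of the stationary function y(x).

The Lagrangian is L = (1/2)(y')^2 + 72 y^2.
∂L/∂y = 144y.
∂L/∂y' = y'.
The Euler-Lagrange equation d/dx(∂L/∂y') − ∂L/∂y = 0 becomes:
    y'' - 144 y = 0
General solution: y(x) = A e^(12x) + B e^(-12x), where A and B are arbitrary constants fixed by the endpoint conditions.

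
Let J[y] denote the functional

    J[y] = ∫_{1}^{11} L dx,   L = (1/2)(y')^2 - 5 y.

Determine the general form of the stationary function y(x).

The Lagrangian is L = (1/2)(y')^2 - 5 y.
∂L/∂y = -5.
∂L/∂y' = y'.
The Euler-Lagrange equation d/dx(∂L/∂y') − ∂L/∂y = 0 becomes:
    y'' + 5 = 0
General solution: y(x) = -(5/2) x^2 + A x + B, where A and B are arbitrary constants fixed by the endpoint conditions.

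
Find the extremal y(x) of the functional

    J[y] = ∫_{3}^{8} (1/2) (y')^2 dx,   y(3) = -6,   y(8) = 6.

The Lagrangian is L = (1/2) (y')^2.
Compute ∂L/∂y = 0, ∂L/∂y' = y'.
The Euler-Lagrange equation d/dx(∂L/∂y') − ∂L/∂y = 0 reduces to
    y'' = 0.
Its general solution is
    y(x) = A x + B,
with A, B fixed by the endpoint conditions.
Applying the endpoint conditions y(3) = -6 and y(8) = 6: solve A·3 + B = -6 and A·8 + B = 6. Subtracting gives A(8 − 3) = 6 − -6, so A = 12/5, and B = -6 − A·3 = -66/5. Therefore
    y(x) = (12/5) x - 66/5.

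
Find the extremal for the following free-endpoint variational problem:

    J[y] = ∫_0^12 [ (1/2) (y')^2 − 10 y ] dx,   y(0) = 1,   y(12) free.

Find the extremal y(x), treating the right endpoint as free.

The Lagrangian L = (1/2) (y')^2 − 10 y gives
    ∂L/∂y = −10,   ∂L/∂y' = y'.
Euler-Lagrange: d/dx(y') − (−10) = 0, i.e. y'' + 10 = 0, so
    y(x) = −(10/2) x^2 + C1 x + C2.
Fixed left endpoint y(0) = 1 ⇒ C2 = 1.
The right endpoint x = 12 is free, so the natural (transversality) condition is ∂L/∂y' |_{x=12} = 0, i.e. y'(12) = 0.
Compute y'(x) = −10 x + C1, so y'(12) = −120 + C1 = 0 ⇒ C1 = 120.
Therefore the extremal is
    y(x) = −5 x^2 + 120 x + 1.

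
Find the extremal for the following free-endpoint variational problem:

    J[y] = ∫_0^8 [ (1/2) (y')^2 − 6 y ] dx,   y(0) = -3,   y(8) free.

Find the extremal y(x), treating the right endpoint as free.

The Lagrangian L = (1/2) (y')^2 − 6 y gives
    ∂L/∂y = −6,   ∂L/∂y' = y'.
Euler-Lagrange: d/dx(y') − (−6) = 0, i.e. y'' + 6 = 0, so
    y(x) = −(6/2) x^2 + C1 x + C2.
Fixed left endpoint y(0) = -3 ⇒ C2 = -3.
The right endpoint x = 8 is free, so the natural (transversality) condition is ∂L/∂y' |_{x=8} = 0, i.e. y'(8) = 0.
Compute y'(x) = −6 x + C1, so y'(8) = −48 + C1 = 0 ⇒ C1 = 48.
Therefore the extremal is
    y(x) = −3 x^2 + 48 x − 3.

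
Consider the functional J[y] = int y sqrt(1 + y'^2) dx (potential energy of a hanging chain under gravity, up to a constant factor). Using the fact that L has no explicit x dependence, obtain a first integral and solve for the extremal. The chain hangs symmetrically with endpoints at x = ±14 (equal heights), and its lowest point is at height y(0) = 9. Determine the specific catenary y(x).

The Lagrangian L(y, y') = y sqrt(1 + y'^2) has no explicit x dependence, so the Beltrami identity applies:
    L − y' ∂L/∂y' = C.
Compute ∂L/∂y' = y · y' / sqrt(1 + y'^2). Then
    L − y' ∂L/∂y'
    = y sqrt(1 + y'^2) − y · y'^2 / sqrt(1 + y'^2)
    = y (1 + y'^2 − y'^2) / sqrt(1 + y'^2)
    = y / sqrt(1 + y'^2) = C.
Squaring gives y^2 = C^2 (1 + y'^2), i.e.
    y'^2 = y^2 / C^2 − 1.
Separating variables,
    dy / sqrt(y^2 − C^2) = dx / C,
and integrating gives arccosh(y / C) = (x − a)/C, so
    y(x) = C cosh((x − a)/C),
the catenary. The constants C and a are fixed by the two endpoint conditions (and, for the hanging-chain problem, the length constraint selects C).
Now fit the given data. The endpoints x = ±14 are symmetric at equal height, so the catenary is even about its minimum: a = 0 and y(x) = C cosh(x/C). The lowest point is y(0) = C cosh(0) = C, and we are told y(0) = 9, so C = 9. Therefore
    y(x) = 9 cosh(x/9),
and at the endpoints
    y(±14) = 9 cosh(14/9).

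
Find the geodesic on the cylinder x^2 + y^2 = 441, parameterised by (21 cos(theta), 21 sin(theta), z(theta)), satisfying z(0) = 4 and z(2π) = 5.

Parameterise the cylinder of radius R = 21 as
    r(θ) = (21 cos θ, 21 sin θ, z(θ)).
The arc-length element is
    ds = sqrt(441 + (dz/dθ)^2) dθ,
so the Lagrangian is L = sqrt(441 + z'^2).
L depends on z' only, not on z or θ, so ∂L/∂z = 0 and
    ∂L/∂z' = z' / sqrt(441 + z'^2).
The Euler-Lagrange equation gives
    d/dθ( z' / sqrt(441 + z'^2) ) = 0,
so z' is constant. Integrating once:
    z(θ) = a θ + b,
a helix on the cylinder (a straight line when the cylinder is unrolled). The constants a, b are determined by the endpoint conditions.
With endpoint conditions z(0) = 4 and z(2π) = 5: from z(0) = b we get b = 4, and a·2π + 4 = 5 gives a = 1/(2π), so
    z(θ) = (1/(2π)) θ + 4.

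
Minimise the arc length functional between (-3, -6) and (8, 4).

Arc-length functional: J[y] = ∫ sqrt(1 + (y')^2) dx.
Lagrangian L = sqrt(1 + (y')^2) has no explicit y dependence, so ∂L/∂y = 0 and the Euler-Lagrange equation gives
    d/dx( y' / sqrt(1 + (y')^2) ) = 0  ⇒  y' / sqrt(1 + (y')^2) = const.
Hence y' is constant, so y(x) is affine.
Fitting the endpoints (-3, -6) and (8, 4):
    slope m = (4 − (-6)) / (8 − (-3)) = 10/11,
    intercept c = (-6) − m·(-3) = -36/11.
Extremal: y(x) = (10/11) x - 36/11.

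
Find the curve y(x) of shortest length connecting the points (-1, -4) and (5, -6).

Arc-length functional: J[y] = ∫ sqrt(1 + (y')^2) dx.
Lagrangian L = sqrt(1 + (y')^2) has no explicit y dependence, so ∂L/∂y = 0 and the Euler-Lagrange equation gives
    d/dx( y' / sqrt(1 + (y')^2) ) = 0  ⇒  y' / sqrt(1 + (y')^2) = const.
Hence y' is constant, so y(x) is affine.
Fitting the endpoints (-1, -4) and (5, -6):
    slope m = ((-6) − (-4)) / (5 − (-1)) = -1/3,
    intercept c = (-4) − m·(-1) = -13/3.
Extremal: y(x) = (-1/3) x - 13/3.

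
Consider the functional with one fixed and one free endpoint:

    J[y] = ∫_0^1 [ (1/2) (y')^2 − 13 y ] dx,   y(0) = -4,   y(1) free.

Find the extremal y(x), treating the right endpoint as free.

The Lagrangian L = (1/2) (y')^2 − 13 y gives
    ∂L/∂y = −13,   ∂L/∂y' = y'.
Euler-Lagrange: d/dx(y') − (−13) = 0, i.e. y'' + 13 = 0, so
    y(x) = −(13/2) x^2 + C1 x + C2.
Fixed left endpoint y(0) = -4 ⇒ C2 = -4.
The right endpoint x = 1 is free, so the natural (transversality) condition is ∂L/∂y' |_{x=1} = 0, i.e. y'(1) = 0.
Compute y'(x) = −13 x + C1, so y'(1) = −13 + C1 = 0 ⇒ C1 = 13.
Therefore the extremal is
    y(x) = −(13/2) x^2 + 13 x − 4.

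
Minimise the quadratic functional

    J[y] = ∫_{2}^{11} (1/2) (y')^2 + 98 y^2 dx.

The Lagrangian is L = (1/2) (y')^2 + 98 y^2.
Compute ∂L/∂y = 196y, ∂L/∂y' = y'.
The Euler-Lagrange equation d/dx(∂L/∂y') − ∂L/∂y = 0 reduces to
    y'' − 196 y = 0.
Its general solution is
    y(x) = A e^(14x) + B e^(−14x),
with A, B fixed by the endpoint conditions.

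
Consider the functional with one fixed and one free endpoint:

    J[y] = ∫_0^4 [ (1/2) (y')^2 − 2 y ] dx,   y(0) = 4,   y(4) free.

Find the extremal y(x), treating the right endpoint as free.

The Lagrangian L = (1/2) (y')^2 − 2 y gives
    ∂L/∂y = −2,   ∂L/∂y' = y'.
Euler-Lagrange: d/dx(y') − (−2) = 0, i.e. y'' + 2 = 0, so
    y(x) = −(2/2) x^2 + C1 x + C2.
Fixed left endpoint y(0) = 4 ⇒ C2 = 4.
The right endpoint x = 4 is free, so the natural (transversality) condition is ∂L/∂y' |_{x=4} = 0, i.e. y'(4) = 0.
Compute y'(x) = −2 x + C1, so y'(4) = −8 + C1 = 0 ⇒ C1 = 8.
Therefore the extremal is
    y(x) = −x^2 + 8 x + 4.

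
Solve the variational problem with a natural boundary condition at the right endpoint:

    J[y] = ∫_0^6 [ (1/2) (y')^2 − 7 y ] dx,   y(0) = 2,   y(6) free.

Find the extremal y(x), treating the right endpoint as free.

The Lagrangian L = (1/2) (y')^2 − 7 y gives
    ∂L/∂y = −7,   ∂L/∂y' = y'.
Euler-Lagrange: d/dx(y') − (−7) = 0, i.e. y'' + 7 = 0, so
    y(x) = −(7/2) x^2 + C1 x + C2.
Fixed left endpoint y(0) = 2 ⇒ C2 = 2.
The right endpoint x = 6 is free, so the natural (transversality) condition is ∂L/∂y' |_{x=6} = 0, i.e. y'(6) = 0.
Compute y'(x) = −7 x + C1, so y'(6) = −42 + C1 = 0 ⇒ C1 = 42.
Therefore the extremal is
    y(x) = −(7/2) x^2 + 42 x + 2.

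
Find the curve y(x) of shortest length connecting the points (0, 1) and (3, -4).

Arc-length functional: J[y] = ∫ sqrt(1 + (y')^2) dx.
Lagrangian L = sqrt(1 + (y')^2) has no explicit y dependence, so ∂L/∂y = 0 and the Euler-Lagrange equation gives
    d/dx( y' / sqrt(1 + (y')^2) ) = 0  ⇒  y' / sqrt(1 + (y')^2) = const.
Hence y' is constant, so y(x) is affine.
Fitting the endpoints (0, 1) and (3, -4):
    slope m = ((-4) − 1) / (3 − 0) = -5/3,
    intercept c = 1 − m·0 = 1.
Extremal: y(x) = (-5/3) x + 1.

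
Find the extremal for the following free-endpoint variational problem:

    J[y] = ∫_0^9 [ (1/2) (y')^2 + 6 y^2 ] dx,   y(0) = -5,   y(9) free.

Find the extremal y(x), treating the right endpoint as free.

The Lagrangian L = (1/2) (y')^2 + 6 y^2 gives
    ∂L/∂y = 12 y,   ∂L/∂y' = y'.
Euler-Lagrange: y'' − 12 y = 0.
With k = sqrt(12), the general solution is
    y(x) = A cosh(sqrt(12) x) + B sinh(sqrt(12) x).
Fixed left endpoint y(0) = -5 ⇒ A = -5.
The right endpoint x = 9 is free, so the natural (transversality) condition is ∂L/∂y' |_{x=9} = 0, i.e. y'(9) = 0.
Compute y'(x) = A k sinh(k x) + B k cosh(k x), so
    y'(9) = A k sinh(k·9) + B k cosh(k·9) = 0
    ⇒ B = −A tanh(k·9) = 5 tanh(sqrt(12)·9).
Therefore the extremal is
    y(x) = −5 cosh(sqrt(12) x) + 5 tanh(sqrt(12)·9) sinh(sqrt(12) x).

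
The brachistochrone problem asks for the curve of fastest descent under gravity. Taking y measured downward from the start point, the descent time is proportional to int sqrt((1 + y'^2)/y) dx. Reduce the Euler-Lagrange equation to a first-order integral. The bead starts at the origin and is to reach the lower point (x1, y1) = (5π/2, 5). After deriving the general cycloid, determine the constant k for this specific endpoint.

The Lagrangian L = sqrt((1 + y'^2) / y) has no explicit x dependence, so the Beltrami identity applies:
    L − y' ∂L/∂y' = C.
Compute ∂L/∂y' = y' / sqrt(y (1 + y'^2)).
Substitute:
    sqrt((1 + y'^2)/y) − y'·y' / sqrt(y (1 + y'^2))
    = (1 + y'^2) / sqrt(y (1 + y'^2)) − y'^2 / sqrt(y (1 + y'^2))
    = 1 / sqrt(y (1 + y'^2)) = C.
Squaring and rearranging gives the first integral
    y (1 + y'^2) = 1/C^2 =: k   (constant).
Solving this first-order ODE by the substitution
    y = (k/2)(1 − cos θ)
yields the cycloid parameterisation
    x(θ) = (k/2)(θ − sin θ),   y(θ) = (k/2)(1 − cos θ).
The constant k is fixed by the endpoint condition.
Now fit the given lower endpoint (x1, y1) = (5π/2, 5). At the bottom of the first arch (θ = π), the parametric equations give
    y(π) = (k/2)(1 − cos π) = k,
    x(π) = (k/2)(π − sin π) = kπ/2.
Matching y(π) = 5 gives k = 5, consistent with x(π) = 5π/2. Therefore the specific cycloid is
    x(θ) = (5/2)(θ − sin θ),   y(θ) = (5/2)(1 − cos θ).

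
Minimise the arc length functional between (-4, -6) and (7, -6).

Arc-length functional: J[y] = ∫ sqrt(1 + (y')^2) dx.
Lagrangian L = sqrt(1 + (y')^2) has no explicit y dependence, so ∂L/∂y = 0 and the Euler-Lagrange equation gives
    d/dx( y' / sqrt(1 + (y')^2) ) = 0  ⇒  y' / sqrt(1 + (y')^2) = const.
Hence y' is constant, so y(x) is affine.
Fitting the endpoints (-4, -6) and (7, -6):
    slope m = ((-6) − (-6)) / (7 − (-4)) = 0,
    intercept c = (-6) − m·(-4) = -6.
Extremal: y(x) = -6.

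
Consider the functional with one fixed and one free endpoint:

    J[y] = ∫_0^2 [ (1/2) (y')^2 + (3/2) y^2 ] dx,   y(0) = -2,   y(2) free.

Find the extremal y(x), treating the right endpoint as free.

The Lagrangian L = (1/2) (y')^2 + (3/2) y^2 gives
    ∂L/∂y = 3 y,   ∂L/∂y' = y'.
Euler-Lagrange: y'' − 3 y = 0.
With k = sqrt(3), the general solution is
    y(x) = A cosh(sqrt(3) x) + B sinh(sqrt(3) x).
Fixed left endpoint y(0) = -2 ⇒ A = -2.
The right endpoint x = 2 is free, so the natural (transversality) condition is ∂L/∂y' |_{x=2} = 0, i.e. y'(2) = 0.
Compute y'(x) = A k sinh(k x) + B k cosh(k x), so
    y'(2) = A k sinh(k·2) + B k cosh(k·2) = 0
    ⇒ B = −A tanh(k·2) = 2 tanh(sqrt(3)·2).
Therefore the extremal is
    y(x) = −2 cosh(sqrt(3) x) + 2 tanh(sqrt(3)·2) sinh(sqrt(3) x).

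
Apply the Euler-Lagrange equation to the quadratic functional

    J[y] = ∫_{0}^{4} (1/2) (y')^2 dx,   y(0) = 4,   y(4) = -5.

The Lagrangian is L = (1/2) (y')^2.
Compute ∂L/∂y = 0, ∂L/∂y' = y'.
The Euler-Lagrange equation d/dx(∂L/∂y') − ∂L/∂y = 0 reduces to
    y'' = 0.
Its general solution is
    y(x) = A x + B,
with A, B fixed by the endpoint conditions.
Applying the endpoint conditions y(0) = 4 and y(4) = -5: solve A·0 + B = 4 and A·4 + B = -5. Subtracting gives A(4 − 0) = -5 − 4, so A = -9/4, and B = 4 − A·0 = 4. Therefore
    y(x) = (-9/4) x + 4.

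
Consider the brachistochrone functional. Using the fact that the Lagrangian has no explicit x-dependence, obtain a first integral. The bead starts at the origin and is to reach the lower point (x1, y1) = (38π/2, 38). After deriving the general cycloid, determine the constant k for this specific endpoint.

The Lagrangian L = sqrt((1 + y'^2) / y) has no explicit x dependence, so the Beltrami identity applies:
    L − y' ∂L/∂y' = C.
Compute ∂L/∂y' = y' / sqrt(y (1 + y'^2)).
Substitute:
    sqrt((1 + y'^2)/y) − y'·y' / sqrt(y (1 + y'^2))
    = (1 + y'^2) / sqrt(y (1 + y'^2)) − y'^2 / sqrt(y (1 + y'^2))
    = 1 / sqrt(y (1 + y'^2)) = C.
Squaring and rearranging gives the first integral
    y (1 + y'^2) = 1/C^2 =: k   (constant).
Solving this first-order ODE by the substitution
    y = (k/2)(1 − cos θ)
yields the cycloid parameterisation
    x(θ) = (k/2)(θ − sin θ),   y(θ) = (k/2)(1 − cos θ).
The constant k is fixed by the endpoint condition.
Now fit the given lower endpoint (x1, y1) = (38π/2, 38). At the bottom of the first arch (θ = π), the parametric equations give
    y(π) = (k/2)(1 − cos π) = k,
    x(π) = (k/2)(π − sin π) = kπ/2.
Matching y(π) = 38 gives k = 38, consistent with x(π) = 38π/2. Therefore the specific cycloid is
    x(θ) = (38/2)(θ − sin θ),   y(θ) = (38/2)(1 − cos θ).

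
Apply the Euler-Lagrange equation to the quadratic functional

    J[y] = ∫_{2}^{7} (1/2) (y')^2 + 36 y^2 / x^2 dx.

The Lagrangian is L = (1/2) (y')^2 + 36 y^2 / x^2.
Compute ∂L/∂y = 72y/x^2, ∂L/∂y' = y'.
The Euler-Lagrange equation d/dx(∂L/∂y') − ∂L/∂y = 0 reduces to
    y'' − 72/x^2 · y = 0  (x > 0).
Its general solution is
    y(x) = A x^9 + B x^(-8),
with A, B fixed by the endpoint conditions.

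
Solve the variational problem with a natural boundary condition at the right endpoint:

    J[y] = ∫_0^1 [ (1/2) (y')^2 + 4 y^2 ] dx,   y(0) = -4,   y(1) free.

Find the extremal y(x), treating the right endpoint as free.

The Lagrangian L = (1/2) (y')^2 + 4 y^2 gives
    ∂L/∂y = 8 y,   ∂L/∂y' = y'.
Euler-Lagrange: y'' − 8 y = 0.
With k = sqrt(8), the general solution is
    y(x) = A cosh(sqrt(8) x) + B sinh(sqrt(8) x).
Fixed left endpoint y(0) = -4 ⇒ A = -4.
The right endpoint x = 1 is free, so the natural (transversality) condition is ∂L/∂y' |_{x=1} = 0, i.e. y'(1) = 0.
Compute y'(x) = A k sinh(k x) + B k cosh(k x), so
    y'(1) = A k sinh(k·1) + B k cosh(k·1) = 0
    ⇒ B = −A tanh(k·1) = 4 tanh(sqrt(8)·1).
Therefore the extremal is
    y(x) = −4 cosh(sqrt(8) x) + 4 tanh(sqrt(8)·1) sinh(sqrt(8) x).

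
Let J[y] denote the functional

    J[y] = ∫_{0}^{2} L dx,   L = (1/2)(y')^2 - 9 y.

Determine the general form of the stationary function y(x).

The Lagrangian is L = (1/2)(y')^2 - 9 y.
∂L/∂y = -9.
∂L/∂y' = y'.
The Euler-Lagrange equation d/dx(∂L/∂y') − ∂L/∂y = 0 becomes:
    y'' + 9 = 0
General solution: y(x) = -(9/2) x^2 + A x + B, where A and B are arbitrary constants fixed by the endpoint conditions.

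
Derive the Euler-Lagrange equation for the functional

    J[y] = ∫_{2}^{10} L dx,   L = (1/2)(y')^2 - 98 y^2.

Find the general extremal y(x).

The Lagrangian is L = (1/2)(y')^2 - 98 y^2.
∂L/∂y = -196y.
∂L/∂y' = y'.
The Euler-Lagrange equation d/dx(∂L/∂y') − ∂L/∂y = 0 becomes:
    y'' + 196 y = 0
General solution: y(x) = A sin(14x) + B cos(14x), where A and B are arbitrary constants fixed by the endpoint conditions.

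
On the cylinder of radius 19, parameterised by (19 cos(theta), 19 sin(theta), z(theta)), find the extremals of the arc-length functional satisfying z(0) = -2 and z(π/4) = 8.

Parameterise the cylinder of radius R = 19 as
    r(θ) = (19 cos θ, 19 sin θ, z(θ)).
The arc-length element is
    ds = sqrt(361 + (dz/dθ)^2) dθ,
so the Lagrangian is L = sqrt(361 + z'^2).
L depends on z' only, not on z or θ, so ∂L/∂z = 0 and
    ∂L/∂z' = z' / sqrt(361 + z'^2).
The Euler-Lagrange equation gives
    d/dθ( z' / sqrt(361 + z'^2) ) = 0,
so z' is constant. Integrating once:
    z(θ) = a θ + b,
a helix on the cylinder (a straight line when the cylinder is unrolled). The constants a, b are determined by the endpoint conditions.
With endpoint conditions z(0) = -2 and z(π/4) = 8: from z(0) = b we get b = -2, and a·π/4 + -2 = 8 gives a = 40/π, so
    z(θ) = (40/π) θ − 2.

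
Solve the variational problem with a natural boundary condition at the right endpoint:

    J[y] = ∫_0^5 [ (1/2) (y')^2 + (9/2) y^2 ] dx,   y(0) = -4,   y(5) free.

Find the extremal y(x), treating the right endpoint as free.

The Lagrangian L = (1/2) (y')^2 + (9/2) y^2 gives
    ∂L/∂y = 9 y,   ∂L/∂y' = y'.
Euler-Lagrange: y'' − 9 y = 0.
With k = 3, the general solution is
    y(x) = A cosh(3 x) + B sinh(3 x).
Fixed left endpoint y(0) = -4 ⇒ A = -4.
The right endpoint x = 5 is free, so the natural (transversality) condition is ∂L/∂y' |_{x=5} = 0, i.e. y'(5) = 0.
Compute y'(x) = A k sinh(k x) + B k cosh(k x), so
    y'(5) = A k sinh(k·5) + B k cosh(k·5) = 0
    ⇒ B = −A tanh(k·5) = 4 tanh(3·5).
Therefore the extremal is
    y(x) = −4 cosh(3 x) + 4 tanh(3·5) sinh(3 x).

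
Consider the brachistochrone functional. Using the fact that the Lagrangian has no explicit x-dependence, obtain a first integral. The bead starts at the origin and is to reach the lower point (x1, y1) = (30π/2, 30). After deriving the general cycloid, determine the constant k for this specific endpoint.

The Lagrangian L = sqrt((1 + y'^2) / y) has no explicit x dependence, so the Beltrami identity applies:
    L − y' ∂L/∂y' = C.
Compute ∂L/∂y' = y' / sqrt(y (1 + y'^2)).
Substitute:
    sqrt((1 + y'^2)/y) − y'·y' / sqrt(y (1 + y'^2))
    = (1 + y'^2) / sqrt(y (1 + y'^2)) − y'^2 / sqrt(y (1 + y'^2))
    = 1 / sqrt(y (1 + y'^2)) = C.
Squaring and rearranging gives the first integral
    y (1 + y'^2) = 1/C^2 =: k   (constant).
Solving this first-order ODE by the substitution
    y = (k/2)(1 − cos θ)
yields the cycloid parameterisation
    x(θ) = (k/2)(θ − sin θ),   y(θ) = (k/2)(1 − cos θ).
The constant k is fixed by the endpoint condition.
Now fit the given lower endpoint (x1, y1) = (30π/2, 30). At the bottom of the first arch (θ = π), the parametric equations give
    y(π) = (k/2)(1 − cos π) = k,
    x(π) = (k/2)(π − sin π) = kπ/2.
Matching y(π) = 30 gives k = 30, consistent with x(π) = 30π/2. Therefore the specific cycloid is
    x(θ) = (30/2)(θ − sin θ),   y(θ) = (30/2)(1 − cos θ).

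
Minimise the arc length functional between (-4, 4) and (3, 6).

Arc-length functional: J[y] = ∫ sqrt(1 + (y')^2) dx.
Lagrangian L = sqrt(1 + (y')^2) has no explicit y dependence, so ∂L/∂y = 0 and the Euler-Lagrange equation gives
    d/dx( y' / sqrt(1 + (y')^2) ) = 0  ⇒  y' / sqrt(1 + (y')^2) = const.
Hence y' is constant, so y(x) is affine.
Fitting the endpoints (-4, 4) and (3, 6):
    slope m = (6 − 4) / (3 − (-4)) = 2/7,
    intercept c = 4 − m·(-4) = 36/7.
Extremal: y(x) = (2/7) x + 36/7.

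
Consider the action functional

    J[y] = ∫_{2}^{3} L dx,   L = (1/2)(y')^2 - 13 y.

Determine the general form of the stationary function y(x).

The Lagrangian is L = (1/2)(y')^2 - 13 y.
∂L/∂y = -13.
∂L/∂y' = y'.
The Euler-Lagrange equation d/dx(∂L/∂y') − ∂L/∂y = 0 becomes:
    y'' + 13 = 0
General solution: y(x) = -(13/2) x^2 + A x + B, where A and B are arbitrary constants fixed by the endpoint conditions.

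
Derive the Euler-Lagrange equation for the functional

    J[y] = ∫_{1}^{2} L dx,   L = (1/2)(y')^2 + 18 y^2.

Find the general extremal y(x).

The Lagrangian is L = (1/2)(y')^2 + 18 y^2.
∂L/∂y = 36y.
∂L/∂y' = y'.
The Euler-Lagrange equation d/dx(∂L/∂y') − ∂L/∂y = 0 becomes:
    y'' - 36 y = 0
General solution: y(x) = A e^(6x) + B e^(-6x), where A and B are arbitrary constants fixed by the endpoint conditions.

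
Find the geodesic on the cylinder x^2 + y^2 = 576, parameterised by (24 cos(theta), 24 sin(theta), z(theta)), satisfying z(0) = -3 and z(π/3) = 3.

Parameterise the cylinder of radius R = 24 as
    r(θ) = (24 cos θ, 24 sin θ, z(θ)).
The arc-length element is
    ds = sqrt(576 + (dz/dθ)^2) dθ,
so the Lagrangian is L = sqrt(576 + z'^2).
L depends on z' only, not on z or θ, so ∂L/∂z = 0 and
    ∂L/∂z' = z' / sqrt(576 + z'^2).
The Euler-Lagrange equation gives
    d/dθ( z' / sqrt(576 + z'^2) ) = 0,
so z' is constant. Integrating once:
    z(θ) = a θ + b,
a helix on the cylinder (a straight line when the cylinder is unrolled). The constants a, b are determined by the endpoint conditions.
With endpoint conditions z(0) = -3 and z(π/3) = 3: from z(0) = b we get b = -3, and a·π/3 + -3 = 3 gives a = 18/π, so
    z(θ) = (18/π) θ − 3.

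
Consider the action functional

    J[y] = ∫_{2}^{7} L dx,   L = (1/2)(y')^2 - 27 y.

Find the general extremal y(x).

The Lagrangian is L = (1/2)(y')^2 - 27 y.
∂L/∂y = -27.
∂L/∂y' = y'.
The Euler-Lagrange equation d/dx(∂L/∂y') − ∂L/∂y = 0 becomes:
    y'' + 27 = 0
General solution: y(x) = -(27/2) x^2 + A x + B, where A and B are arbitrary constants fixed by the endpoint conditions.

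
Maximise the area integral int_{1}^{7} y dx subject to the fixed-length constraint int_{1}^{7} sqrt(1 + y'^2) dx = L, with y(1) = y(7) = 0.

Set up the augmented Lagrangian using a multiplier λ for the length constraint:
    F(y, y') = y − λ sqrt(1 + y'^2).
F has no explicit x dependence, so the Beltrami identity yields a first integral
    F − y' ∂F/∂y' = C.
Compute ∂F/∂y' = −λ y' / sqrt(1 + y'^2). Then
    y − λ sqrt(1 + y'^2) + λ y'^2 / sqrt(1 + y'^2) = C
    ⇒  y − λ / sqrt(1 + y'^2) = C.
Solving for y' and integrating gives
    (x − a)^2 + (y − b)^2 = λ^2,
a circular arc of radius λ. The constants a, b are determined by the endpoint conditions y(1) = y(7) = 0, and λ is fixed implicitly by the length constraint
    ∫_{1}^{7} sqrt(1 + y'^2) dx = L.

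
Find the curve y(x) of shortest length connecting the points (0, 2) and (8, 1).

Arc-length functional: J[y] = ∫ sqrt(1 + (y')^2) dx.
Lagrangian L = sqrt(1 + (y')^2) has no explicit y dependence, so ∂L/∂y = 0 and the Euler-Lagrange equation gives
    d/dx( y' / sqrt(1 + (y')^2) ) = 0  ⇒  y' / sqrt(1 + (y')^2) = const.
Hence y' is constant, so y(x) is affine.
Fitting the endpoints (0, 2) and (8, 1):
    slope m = (1 − 2) / (8 − 0) = -1/8,
    intercept c = 2 − m·0 = 2.
Extremal: y(x) = (-1/8) x + 2.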